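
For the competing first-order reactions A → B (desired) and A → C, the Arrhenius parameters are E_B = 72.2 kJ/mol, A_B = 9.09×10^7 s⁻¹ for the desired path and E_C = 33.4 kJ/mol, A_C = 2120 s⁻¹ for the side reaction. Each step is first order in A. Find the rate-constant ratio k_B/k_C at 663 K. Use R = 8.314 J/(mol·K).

37.6

k_B/k_C = (A_B/A_C)·exp[−(E_B−E_C)/(RT)] = (A_B/A_C)·exp[(E_C−E_B)/(RT)].
(E_C−E_B)/(RT) = (33.4−72.2)×10³/(8.314×663) = -38800/5512 = -7.039.
k_B/k_C = (9.09×10^7/2120)·exp(-7.039) = 42877 × 8.770×10^-4 = 37.6.
Since E_B > E_C, raising the temperature improves selectivity toward B.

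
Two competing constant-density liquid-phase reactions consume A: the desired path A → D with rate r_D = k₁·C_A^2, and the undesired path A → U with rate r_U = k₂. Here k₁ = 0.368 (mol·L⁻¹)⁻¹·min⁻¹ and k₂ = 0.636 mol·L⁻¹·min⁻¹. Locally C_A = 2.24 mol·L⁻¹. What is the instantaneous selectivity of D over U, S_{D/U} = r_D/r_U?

2.90

S_{D/U} = r_D/r_U = (k₁·C_A^2)/(k₂) = (k₁/k₂)·C_A^2.
= (0.368×2.240^2) / (0.636) = 1.846/0.6360 = 2.90.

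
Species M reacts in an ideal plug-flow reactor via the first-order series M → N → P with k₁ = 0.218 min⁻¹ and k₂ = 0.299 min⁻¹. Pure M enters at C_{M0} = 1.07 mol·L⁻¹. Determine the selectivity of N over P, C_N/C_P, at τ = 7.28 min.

0.446

The intermediate concentration in a first-order A→B→C sequence is C_N = k₁C_{M0}(e^(−k₁τ) − e^(−k₂τ))/(k₂−k₁).
e^(−k₁τ) = e^(−0.218×7.28) = e^(−1.587) = 0.2045; e^(−k₂τ) = e^(−2.177) = 0.1134.
C_N = 0.218×1.07/(0.299−0.218) × (0.2045−0.1134) = 2.880×0.09112 = 0.2624 mol·L⁻¹.
C_M = C_{M0}e^(−k₁τ) = 0.2188 mol·L⁻¹, so C_P = C_{M0}−C_M−C_N = 0.5888 mol·L⁻¹; C_N/C_P = 0.446.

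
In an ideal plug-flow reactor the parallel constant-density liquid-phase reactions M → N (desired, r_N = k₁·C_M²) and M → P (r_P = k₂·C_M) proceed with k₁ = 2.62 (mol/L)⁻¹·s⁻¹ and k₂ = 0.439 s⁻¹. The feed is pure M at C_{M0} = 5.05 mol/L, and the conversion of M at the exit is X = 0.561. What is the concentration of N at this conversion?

2.70 mol/L

C_M = C_{M0}(1−X) = 2.217 mol/L.
Along a PFR/batch, dC_P/dC_M = −r_P/(r_N+r_P) = −k₂/(k₂+k₁·C_M).
Integrating from C_{M0} to C_M: C_P = (0.439/2.62)·ln[(0.439+2.62·5.05)/(0.439+2.62·2.22)] = 0.1676·ln(13.67/6.247) = 0.1312 mol/L.
Then C_N = (C_{M0}−C_M) − C_P = 2.833 − 0.1312 = 2.702 mol/L.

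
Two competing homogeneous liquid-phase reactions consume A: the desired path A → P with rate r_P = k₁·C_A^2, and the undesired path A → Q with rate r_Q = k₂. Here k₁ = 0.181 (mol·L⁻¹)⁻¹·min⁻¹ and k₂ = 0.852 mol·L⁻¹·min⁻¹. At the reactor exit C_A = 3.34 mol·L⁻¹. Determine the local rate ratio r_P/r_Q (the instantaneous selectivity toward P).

2.37

S_{P/Q} = r_P/r_Q = (k₁·C_A^2)/(k₂) = (k₁/k₂)·C_A^2.
= (0.181×3.340^2) / (0.852) = 2.019/0.8520 = 2.37.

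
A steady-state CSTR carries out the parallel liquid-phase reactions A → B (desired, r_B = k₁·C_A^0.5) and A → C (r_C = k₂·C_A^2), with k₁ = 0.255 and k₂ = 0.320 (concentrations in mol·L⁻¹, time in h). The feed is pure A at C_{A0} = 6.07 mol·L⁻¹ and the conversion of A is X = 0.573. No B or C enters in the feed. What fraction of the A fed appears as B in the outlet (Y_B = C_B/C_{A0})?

Exit C_A = C_{A0}(1−X) = 6.07×0.427 = 2.592 mol·L⁻¹.
A CSTR operates uniformly at the exit composition, giving r_B = 0.4105 and r_C = 2.150 (each k·C_A^n at C_A = 2.592).
Fraction of consumed A going to B: r_B/(r_B+r_C) = 0.1603.
C_B = 0.1603·C_{A0}·X = 0.1603×6.07×0.573 = 0.558 mol·L⁻¹; Y_B = C_B/C_{A0} = 0.0919.

0.0919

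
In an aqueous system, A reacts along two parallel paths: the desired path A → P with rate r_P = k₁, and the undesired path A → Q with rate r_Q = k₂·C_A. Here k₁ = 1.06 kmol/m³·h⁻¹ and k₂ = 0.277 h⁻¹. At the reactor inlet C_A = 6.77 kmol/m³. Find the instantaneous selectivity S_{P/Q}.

S_{P/Q} = r_P/r_Q = (k₁)/(k₂·C_A) = (k₁/k₂)·C_A⁻¹.
= (1.06) / (0.277×6.770) = 1.060/1.875 = 0.565.
The undesired path is higher order in A, so low C_A (CSTR or dilute feed) favours P.

0.565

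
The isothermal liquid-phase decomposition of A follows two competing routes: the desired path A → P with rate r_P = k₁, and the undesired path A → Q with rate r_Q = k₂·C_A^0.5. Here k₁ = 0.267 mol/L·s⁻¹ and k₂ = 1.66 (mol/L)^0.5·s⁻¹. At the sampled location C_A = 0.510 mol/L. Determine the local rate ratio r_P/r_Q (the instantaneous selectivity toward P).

0.225

S_{P/Q} = r_P/r_Q = (k₁)/(k₂·C_A^0.5) = (k₁/k₂)·C_A^-0.5.
= (0.267) / (1.66×0.5100^0.5) = 0.2670/1.185 = 0.225.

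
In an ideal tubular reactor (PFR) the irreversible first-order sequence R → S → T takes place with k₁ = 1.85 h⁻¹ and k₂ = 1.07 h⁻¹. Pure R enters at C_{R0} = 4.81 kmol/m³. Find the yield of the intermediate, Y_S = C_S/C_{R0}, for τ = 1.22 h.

For first-order series with pure R initially, C_S(τ) = k₁C_{R0}/(k₂−k₁)·(e^(−k₁τ) − e^(−k₂τ)).
e^(−k₁τ) = e^(−1.85×1.22) = e^(−2.257) = 0.1047; e^(−k₂τ) = e^(−1.305) = 0.2711.
C_S = 1.85×4.81/(1.07−1.85) × (0.1047−0.2711) = (-11.41)×(-0.1664) = 1.898 kmol/m³.
Y_S = C_S/C_{R0} = 1.898/4.81 = 0.395.

0.395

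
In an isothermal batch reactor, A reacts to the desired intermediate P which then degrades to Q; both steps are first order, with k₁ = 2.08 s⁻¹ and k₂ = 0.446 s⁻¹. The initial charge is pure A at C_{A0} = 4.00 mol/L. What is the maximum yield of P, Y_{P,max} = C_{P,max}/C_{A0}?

0.657

At the optimum, C_{P,max}/C_{A0} = (k₁/k₂)^[k₂/(k₂−k₁)].
= (2.08/0.446)^(0.446/(0.446−2.08)) = (4.664)^(-0.2729) = 0.6569.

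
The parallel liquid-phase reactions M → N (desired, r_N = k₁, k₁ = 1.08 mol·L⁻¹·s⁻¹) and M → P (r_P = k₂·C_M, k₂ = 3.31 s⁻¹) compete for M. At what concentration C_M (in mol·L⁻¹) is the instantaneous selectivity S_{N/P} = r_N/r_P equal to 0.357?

S_{N/P} = (k₁/k₂)·C_M⁻¹ ⇒ C_M = (S·k₂/k₁)^(-1).
= (0.357×3.31/1.08)^(-1) = (1.094)^(-1) = 0.914 mol·L⁻¹.

0.914 mol·L⁻¹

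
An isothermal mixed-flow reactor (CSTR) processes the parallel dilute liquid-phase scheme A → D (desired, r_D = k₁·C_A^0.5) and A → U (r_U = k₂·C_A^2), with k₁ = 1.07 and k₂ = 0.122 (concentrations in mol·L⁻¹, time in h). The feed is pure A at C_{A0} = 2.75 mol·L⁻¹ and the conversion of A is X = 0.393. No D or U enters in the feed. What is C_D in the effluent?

Exit C_A = C_{A0}(1−X) = 2.75×0.607 = 1.669 mol·L⁻¹.
In a CSTR the entire volume is at exit conditions, so r_D = 1.07×1.669^0.5 = 1.382 and r_U = 0.122×1.669^2 = 0.3399.
Fraction of consumed A going to D: r_D/(r_D+r_U) = 0.8026.
C_D = 0.8026·C_{A0}·X = 0.8026×2.75×0.393 = 0.867 mol·L⁻¹.

0.867 mol·L⁻¹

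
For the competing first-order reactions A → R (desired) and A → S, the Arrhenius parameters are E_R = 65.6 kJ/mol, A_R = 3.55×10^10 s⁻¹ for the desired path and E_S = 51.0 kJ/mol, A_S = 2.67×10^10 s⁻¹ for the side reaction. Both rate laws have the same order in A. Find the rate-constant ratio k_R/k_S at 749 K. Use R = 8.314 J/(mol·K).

k_R/k_S = (A_R/A_S)·exp[−(E_R−E_S)/(RT)] = (A_R/A_S)·exp[(E_S−E_R)/(RT)].
(E_S−E_R)/(RT) = (51.0−65.6)×10³/(8.314×749) = -14600/6227 = -2.345.
k_R/k_S = (3.55×10^10/2.67×10^10)·exp(-2.345) = 1.330 × 0.09589 = 0.127.

0.127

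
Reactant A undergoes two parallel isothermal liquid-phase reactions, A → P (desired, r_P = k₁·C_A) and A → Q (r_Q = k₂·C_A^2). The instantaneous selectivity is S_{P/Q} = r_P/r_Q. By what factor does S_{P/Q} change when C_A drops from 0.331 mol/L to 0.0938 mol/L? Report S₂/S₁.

3.53

S_{P/Q} = (k₁/k₂)·C_A⁻¹, so S₂/S₁ = (C_{A,2}/C_{A,1})⁻¹.
= 0.331/0.0938 = 3.53.
Selectivity toward P rises as C_A falls — low-concentration operation is favoured.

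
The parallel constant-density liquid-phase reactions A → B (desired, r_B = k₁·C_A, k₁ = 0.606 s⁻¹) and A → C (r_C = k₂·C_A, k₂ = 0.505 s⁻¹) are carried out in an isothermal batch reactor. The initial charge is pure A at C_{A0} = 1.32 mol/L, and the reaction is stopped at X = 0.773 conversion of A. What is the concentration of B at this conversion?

C_A = C_{A0}(1−X) = 0.2996 mol/L.
Both paths are first order in A, so the instantaneous fraction to B is constant: dC_B/d(−C_A) = k₁/(k₁+k₂) = 0.5455.
C_B = 0.5455·(C_{A0}−C_A) = 0.5455×1.020 = 0.557 mol/L.

0.557 mol/L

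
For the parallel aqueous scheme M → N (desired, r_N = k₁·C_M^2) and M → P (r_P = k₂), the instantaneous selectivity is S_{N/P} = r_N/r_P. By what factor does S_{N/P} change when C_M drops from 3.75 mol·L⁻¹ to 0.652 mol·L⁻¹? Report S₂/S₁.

0.0302

S_{N/P} = (k₁/k₂)·C_M^2, so S₂/S₁ = (C_{M,2}/C_{M,1})^2.
= (0.652/3.75)^2 = (0.1739)^2 = 0.0302.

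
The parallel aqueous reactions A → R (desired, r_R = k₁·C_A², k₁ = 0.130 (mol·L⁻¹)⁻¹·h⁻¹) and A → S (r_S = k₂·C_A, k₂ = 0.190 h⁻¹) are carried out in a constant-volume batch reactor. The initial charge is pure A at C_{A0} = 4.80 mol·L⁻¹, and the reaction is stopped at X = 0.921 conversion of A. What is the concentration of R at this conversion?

2.63 mol·L⁻¹

C_A = C_{A0}(1−X) = 0.3792 mol·L⁻¹.
Along a PFR/batch, dC_S/dC_A = −r_S/(r_R+r_S) = −k₂/(k₂+k₁·C_A).
Integrating from C_{A0} to C_A: C_S = (0.190/0.130)·ln[(0.190+0.130·4.80)/(0.190+0.130·0.379)] = 1.462·ln(0.8140/0.2393) = 1.789 mol·L⁻¹.
Then C_R = (C_{A0}−C_A) − C_S = 4.421 − 1.789 = 2.631 mol·L⁻¹.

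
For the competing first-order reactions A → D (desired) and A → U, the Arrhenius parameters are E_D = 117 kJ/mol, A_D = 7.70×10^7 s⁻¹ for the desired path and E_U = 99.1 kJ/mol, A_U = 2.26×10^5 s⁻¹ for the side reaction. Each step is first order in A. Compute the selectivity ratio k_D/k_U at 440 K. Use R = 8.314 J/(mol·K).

Since both paths have the same order in A, the concentration cancels and S_{D/U} = k_D/k_U = (A_D/A_U)·exp[(E_U−E_D)/(RT)].
(E_U−E_D)/(RT) = (99.1−117)×10³/(8.314×440) = -17900/3658 = -4.893.
k_D/k_U = (7.70×10^7/2.26×10^5)·exp(-4.893) = 340.7 × 0.007498 = 2.55.
Since E_D > E_U, raising the temperature improves selectivity toward D.

2.55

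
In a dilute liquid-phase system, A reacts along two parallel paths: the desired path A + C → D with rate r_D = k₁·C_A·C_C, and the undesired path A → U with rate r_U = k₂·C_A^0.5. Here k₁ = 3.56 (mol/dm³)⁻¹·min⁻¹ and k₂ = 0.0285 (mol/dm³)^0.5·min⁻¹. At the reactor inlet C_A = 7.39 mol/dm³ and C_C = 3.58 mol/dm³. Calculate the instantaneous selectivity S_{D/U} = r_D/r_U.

S_{D/U} = r_D/r_U = (k₁·C_A·C_C)/(k₂·C_A^0.5) = (k₁/k₂)·C_A^0.5·C_C.
= (3.56×7.390×3.580) / (0.0285×7.390^0.5) = 94.18/0.07748 = 1216.
Since the desired path is higher order in A, keeping C_A high (PFR or concentrated feed) favours D.

1216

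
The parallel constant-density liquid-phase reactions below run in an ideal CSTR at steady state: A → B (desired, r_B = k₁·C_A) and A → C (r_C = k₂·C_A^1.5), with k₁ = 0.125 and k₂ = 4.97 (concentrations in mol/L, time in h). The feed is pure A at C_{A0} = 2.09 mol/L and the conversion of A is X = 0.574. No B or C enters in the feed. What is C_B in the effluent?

Exit C_A = C_{A0}(1−X) = 2.09×0.426 = 0.8903 mol/L.
Rates in a CSTR are evaluated at the outlet concentration: r_B = 0.125×0.8903 = 0.1113, r_C = 4.97×0.8903^1.5 = 4.175.
Fraction of consumed A going to B: r_B/(r_B+r_C) = 0.02596.
C_B = 0.02596·C_{A0}·X = 0.02596×2.09×0.574 = 0.0311 mol/L.

0.0311 mol/L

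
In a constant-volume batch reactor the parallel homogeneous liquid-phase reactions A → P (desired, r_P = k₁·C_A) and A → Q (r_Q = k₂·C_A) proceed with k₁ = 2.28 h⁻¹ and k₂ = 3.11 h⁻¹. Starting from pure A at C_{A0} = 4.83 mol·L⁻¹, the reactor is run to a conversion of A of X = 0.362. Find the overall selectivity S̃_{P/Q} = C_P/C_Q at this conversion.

0.733

C_A = C_{A0}(1−X) = 3.082 mol·L⁻¹.
Both paths are first order in A, so the instantaneous fraction to P is constant: dC_P/d(−C_A) = k₁/(k₁+k₂) = 0.4230.
C_P = 0.4230·(C_{A0}−C_A) = 0.4230×1.748 = 0.740 mol·L⁻¹.
C_Q = (C_{A0}−C_A)−C_P = 1.009 mol·L⁻¹; S̃_{P/Q} = 0.7396/1.009 = 0.733.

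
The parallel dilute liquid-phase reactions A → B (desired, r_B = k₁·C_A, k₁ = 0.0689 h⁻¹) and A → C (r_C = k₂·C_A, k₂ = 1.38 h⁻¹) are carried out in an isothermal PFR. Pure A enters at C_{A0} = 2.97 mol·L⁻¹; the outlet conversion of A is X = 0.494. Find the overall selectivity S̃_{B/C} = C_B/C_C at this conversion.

C_A = C_{A0}(1−X) = 1.503 mol·L⁻¹.
Both paths are first order in A, so the instantaneous fraction to B is constant: dC_B/d(−C_A) = k₁/(k₁+k₂) = 0.04755.
C_B = 0.04755·(C_{A0}−C_A) = 0.04755×1.467 = 0.0698 mol·L⁻¹.
C_C = (C_{A0}−C_A)−C_B = 1.397 mol·L⁻¹; S̃_{B/C} = 0.06977/1.397 = 0.0499.

0.0499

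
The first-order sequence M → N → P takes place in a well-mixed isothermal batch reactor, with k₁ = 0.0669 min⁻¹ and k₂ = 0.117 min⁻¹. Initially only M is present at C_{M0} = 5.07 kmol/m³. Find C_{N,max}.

For a first-order series the maximum intermediate yield is C_{N,max}/C_{M0} = (k₁/k₂)^[k₂/(k₂−k₁)].
= (0.0669/0.117)^(0.117/(0.117−0.0669)) = (0.5718)^(2.335) = 0.2711.
C_{N,max} = 0.2711×5.07 = 1.37 kmol/m³.

1.37 kmol/m³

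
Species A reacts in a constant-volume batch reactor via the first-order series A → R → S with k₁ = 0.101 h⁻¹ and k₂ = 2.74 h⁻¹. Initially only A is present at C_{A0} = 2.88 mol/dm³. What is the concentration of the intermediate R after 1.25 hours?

The intermediate concentration in a first-order A→B→C sequence is C_R = k₁C_{A0}(e^(−k₁t) − e^(−k₂t))/(k₂−k₁).
e^(−k₁t) = e^(−0.101×1.25) = e^(−0.1263) = 0.8814; e^(−k₂t) = e^(−3.425) = 0.03255.
C_R = 0.101×2.88/(2.74−0.101) × (0.8814−0.03255) = 0.1102×0.8488 = 0.09356 mol/dm³.

0.0936 mol/dm³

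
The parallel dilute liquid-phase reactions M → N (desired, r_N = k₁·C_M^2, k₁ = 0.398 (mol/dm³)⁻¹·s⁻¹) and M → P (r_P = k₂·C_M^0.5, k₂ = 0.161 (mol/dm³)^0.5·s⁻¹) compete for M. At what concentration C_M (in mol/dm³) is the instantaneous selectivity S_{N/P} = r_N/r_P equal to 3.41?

1.24 mol/dm³

S_{N/P} = (k₁/k₂)·C_M^1.5 ⇒ C_M = (S·k₂/k₁)^(1/1.5).
= (3.41×0.161/0.398)^(0.6667) = (1.379)^(0.6667) = 1.24 mol/dm³.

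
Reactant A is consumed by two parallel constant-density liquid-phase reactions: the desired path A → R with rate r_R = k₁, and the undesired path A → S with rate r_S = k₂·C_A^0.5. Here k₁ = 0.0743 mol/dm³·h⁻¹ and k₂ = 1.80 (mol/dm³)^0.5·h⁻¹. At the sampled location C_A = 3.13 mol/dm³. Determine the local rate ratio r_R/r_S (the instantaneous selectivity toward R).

0.0233

S_{R/S} = r_R/r_S = (k₁)/(k₂·C_A^0.5) = (k₁/k₂)·C_A^-0.5.
= (0.0743) / (1.80×3.130^0.5) = 0.07430/3.185 = 0.0233.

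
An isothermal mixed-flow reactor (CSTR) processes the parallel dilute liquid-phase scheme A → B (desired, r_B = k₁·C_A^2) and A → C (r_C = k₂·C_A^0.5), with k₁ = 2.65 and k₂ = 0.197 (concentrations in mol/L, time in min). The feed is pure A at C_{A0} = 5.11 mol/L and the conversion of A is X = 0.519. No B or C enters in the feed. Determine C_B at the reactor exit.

2.60 mol/L

Exit C_A = C_{A0}(1−X) = 5.11×0.481 = 2.458 mol/L.
In a CSTR the entire volume is at exit conditions, so r_B = 2.65×2.458^2 = 16.01 and r_C = 0.197×2.458^0.5 = 0.3089.
Fraction of consumed A going to B: r_B/(r_B+r_C) = 0.9811.
C_B = 0.9811·C_{A0}·X = 0.9811×5.11×0.519 = 2.60 mol/L.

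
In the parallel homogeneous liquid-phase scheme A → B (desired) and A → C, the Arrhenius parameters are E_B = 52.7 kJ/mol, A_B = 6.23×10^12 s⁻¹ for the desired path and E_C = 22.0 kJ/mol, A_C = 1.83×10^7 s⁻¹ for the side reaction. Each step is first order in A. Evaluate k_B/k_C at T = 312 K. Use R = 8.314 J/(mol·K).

k_B/k_C = (A_B/A_C)·exp[−(E_B−E_C)/(RT)] = (A_B/A_C)·exp[(E_C−E_B)/(RT)].
(E_C−E_B)/(RT) = (22.0−52.7)×10³/(8.314×312) = -30700/2594 = -11.84.
k_B/k_C = (6.23×10^12/1.83×10^7)·exp(-11.84) = 3.404×10^5 × 7.245×10^-6 = 2.47.
Since E_B > E_C, raising the temperature improves selectivity toward B.

2.47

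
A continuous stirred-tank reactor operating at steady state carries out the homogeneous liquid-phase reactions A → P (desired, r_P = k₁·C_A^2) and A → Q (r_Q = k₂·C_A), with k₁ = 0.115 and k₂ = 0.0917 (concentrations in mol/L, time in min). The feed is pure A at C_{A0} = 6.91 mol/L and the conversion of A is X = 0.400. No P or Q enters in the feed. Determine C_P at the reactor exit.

2.32 mol/L

Exit C_A = C_{A0}(1−X) = 6.91×0.600 = 4.146 mol/L.
In a CSTR the entire volume is at exit conditions, so r_P = 0.115×4.146^2 = 1.977 and r_Q = 0.0917×4.146 = 0.3802.
Fraction of consumed A going to P: r_P/(r_P+r_Q) = 0.8387.
C_P = 0.8387·C_{A0}·X = 0.8387×6.91×0.400 = 2.32 mol/L.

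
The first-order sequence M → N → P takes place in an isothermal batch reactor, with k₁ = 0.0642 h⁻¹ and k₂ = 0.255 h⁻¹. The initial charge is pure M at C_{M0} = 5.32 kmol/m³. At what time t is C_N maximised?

For first-order series the maximum of C_N occurs at t_opt = ln(k₂/k₁)/(k₂−k₁).
= ln(0.255/0.0642)/(0.255−0.0642) = ln(3.972)/0.1908 = 1.379/0.1908 = 7.23 h.

7.23 h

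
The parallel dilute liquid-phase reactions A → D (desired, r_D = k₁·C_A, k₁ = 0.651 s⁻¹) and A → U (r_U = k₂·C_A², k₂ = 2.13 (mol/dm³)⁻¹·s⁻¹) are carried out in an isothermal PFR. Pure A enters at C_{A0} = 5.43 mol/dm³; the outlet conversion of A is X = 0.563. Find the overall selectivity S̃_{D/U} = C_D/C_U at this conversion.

C_A = C_{A0}(1−X) = 2.373 mol/dm³.
Along a PFR/batch, dC_D/dC_A = −r_D/(r_D+r_U) = −k₁/(k₁+k₂·C_A).
Integrating from C_{A0} to C_A: C_D = (0.651/2.13)·ln[(0.651+2.13·5.43)/(0.651+2.13·2.37)] = 0.3056·ln(12.22/5.705) = 0.2327 mol/dm³.
C_U = (C_{A0}−C_A)−C_D = 2.824 mol/dm³; S̃_{D/U} = 0.2327/2.824 = 0.0824.

0.0824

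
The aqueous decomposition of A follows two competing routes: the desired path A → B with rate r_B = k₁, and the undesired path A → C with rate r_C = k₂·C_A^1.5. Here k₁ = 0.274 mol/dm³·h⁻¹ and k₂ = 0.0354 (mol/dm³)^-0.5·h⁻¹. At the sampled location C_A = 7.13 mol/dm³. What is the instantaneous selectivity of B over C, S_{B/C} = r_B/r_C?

0.407

S_{B/C} = r_B/r_C = (k₁)/(k₂·C_A^1.5) = (k₁/k₂)·C_A^-1.5.
= (0.274) / (0.0354×7.130^1.5) = 0.2740/0.6740 = 0.407.
The undesired path is higher order in A, so low C_A (CSTR or dilute feed) favours B.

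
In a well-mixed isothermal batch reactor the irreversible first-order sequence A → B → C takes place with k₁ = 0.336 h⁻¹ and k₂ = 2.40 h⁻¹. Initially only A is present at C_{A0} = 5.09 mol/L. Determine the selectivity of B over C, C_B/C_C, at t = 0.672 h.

For first-order series with pure A initially, C_B(t) = k₁C_{A0}/(k₂−k₁)·(e^(−k₁t) − e^(−k₂t)).
e^(−k₁t) = e^(−0.336×0.672) = e^(−0.2258) = 0.7979; e^(−k₂t) = e^(−1.613) = 0.1993.
C_B = 0.336×5.09/(2.40−0.336) × (0.7979−0.1993) = 0.8286×0.5986 = 0.4960 mol/L.
C_A = C_{A0}e^(−k₁t) = 4.061 mol/L, so C_C = C_{A0}−C_A−C_B = 0.5328 mol/L; C_B/C_C = 0.931.

0.931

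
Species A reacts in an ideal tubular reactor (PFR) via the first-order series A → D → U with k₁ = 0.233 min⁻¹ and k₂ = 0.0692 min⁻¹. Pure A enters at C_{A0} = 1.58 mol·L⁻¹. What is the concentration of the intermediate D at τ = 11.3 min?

The intermediate concentration in a first-order A→B→C sequence is C_D = k₁C_{A0}(e^(−k₁τ) − e^(−k₂τ))/(k₂−k₁).
e^(−k₁τ) = e^(−0.233×11.3) = e^(−2.633) = 0.07187; e^(−k₂τ) = e^(−0.7820) = 0.4575.
C_D = 0.233×1.58/(0.0692−0.233) × (0.07187−0.4575) = (-2.247)×(-0.3856) = 0.8667 mol·L⁻¹.

0.867 mol·L⁻¹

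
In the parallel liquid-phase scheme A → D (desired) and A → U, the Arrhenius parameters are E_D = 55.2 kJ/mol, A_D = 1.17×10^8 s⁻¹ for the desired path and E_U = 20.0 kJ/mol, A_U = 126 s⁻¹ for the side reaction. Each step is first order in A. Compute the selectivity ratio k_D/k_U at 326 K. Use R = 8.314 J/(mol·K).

With equal orders, S_{D/U} = k_D/k_U = (A_D/A_U)·exp[(E_U−E_D)/(RT)].
(E_U−E_D)/(RT) = (20.0−55.2)×10³/(8.314×326) = -35200/2710 = -12.99.
k_D/k_U = (1.17×10^8/126)·exp(-12.99) = 9.286×10^5 × 2.289×10^-6 = 2.13.
Since E_D > E_U, raising the temperature improves selectivity toward D.

2.13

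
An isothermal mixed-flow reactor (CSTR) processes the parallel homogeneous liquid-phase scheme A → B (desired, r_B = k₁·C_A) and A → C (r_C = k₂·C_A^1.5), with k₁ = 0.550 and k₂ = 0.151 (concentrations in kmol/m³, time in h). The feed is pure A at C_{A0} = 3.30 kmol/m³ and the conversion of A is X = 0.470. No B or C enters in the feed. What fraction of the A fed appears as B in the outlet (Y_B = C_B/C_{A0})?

Exit C_A = C_{A0}(1−X) = 3.30×0.530 = 1.749 kmol/m³.
A CSTR operates uniformly at the exit composition, giving r_B = 0.9619 and r_C = 0.3493 (each k·C_A^n at C_A = 1.749).
Fraction of consumed A going to B: r_B/(r_B+r_C) = 0.7336.
C_B = 0.7336·C_{A0}·X = 0.7336×3.30×0.470 = 1.14 kmol/m³; Y_B = C_B/C_{A0} = 0.345.

0.345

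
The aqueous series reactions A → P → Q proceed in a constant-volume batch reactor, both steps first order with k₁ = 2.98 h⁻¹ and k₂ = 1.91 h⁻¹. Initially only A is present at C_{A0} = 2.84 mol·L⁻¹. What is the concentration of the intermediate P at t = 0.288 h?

For first-order series with pure A initially, C_P(t) = k₁C_{A0}/(k₂−k₁)·(e^(−k₁t) − e^(−k₂t)).
e^(−k₁t) = e^(−2.98×0.288) = e^(−0.8582) = 0.4239; e^(−k₂t) = e^(−0.5501) = 0.5769.
C_P = 2.98×2.84/(1.91−2.98) × (0.4239−0.5769) = (-7.910)×(-0.1530) = 1.210 mol·L⁻¹.

1.21 mol·L⁻¹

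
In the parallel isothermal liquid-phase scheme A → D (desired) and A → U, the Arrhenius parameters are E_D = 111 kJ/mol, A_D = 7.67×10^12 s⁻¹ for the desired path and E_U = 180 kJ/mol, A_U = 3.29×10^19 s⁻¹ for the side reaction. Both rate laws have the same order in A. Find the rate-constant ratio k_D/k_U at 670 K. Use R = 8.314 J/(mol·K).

0.0559

With equal orders, S_{D/U} = k_D/k_U = (A_D/A_U)·exp[(E_U−E_D)/(RT)].
(E_U−E_D)/(RT) = (180−111)×10³/(8.314×670) = 69000/5570 = 12.39.
k_D/k_U = (7.67×10^12/3.29×10^19)·exp(12.39) = 2.331×10^-7 × 2.397×10^5 = 0.0559.
Since E_D < E_U, lowering the temperature improves selectivity toward D.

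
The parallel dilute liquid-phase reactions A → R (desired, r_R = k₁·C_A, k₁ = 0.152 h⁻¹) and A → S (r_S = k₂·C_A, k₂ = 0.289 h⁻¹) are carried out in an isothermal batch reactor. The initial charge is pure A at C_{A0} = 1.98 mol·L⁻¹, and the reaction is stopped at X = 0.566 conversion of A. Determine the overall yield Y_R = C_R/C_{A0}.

0.195

C_A = C_{A0}(1−X) = 0.8593 mol·L⁻¹.
Both paths are first order in A, so the instantaneous fraction to R is constant: dC_R/d(−C_A) = k₁/(k₁+k₂) = 0.3447.
C_R = 0.3447·(C_{A0}−C_A) = 0.3447×1.121 = 0.386 mol·L⁻¹.
Y_R = C_R/C_{A0} = 0.3863/1.98 = 0.195.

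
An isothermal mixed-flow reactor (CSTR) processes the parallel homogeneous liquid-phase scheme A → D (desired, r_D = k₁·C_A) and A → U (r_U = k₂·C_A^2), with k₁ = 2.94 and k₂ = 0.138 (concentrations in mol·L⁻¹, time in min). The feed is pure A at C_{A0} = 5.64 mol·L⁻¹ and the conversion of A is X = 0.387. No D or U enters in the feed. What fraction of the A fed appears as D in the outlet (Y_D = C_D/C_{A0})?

Exit C_A = C_{A0}(1−X) = 5.64×0.613 = 3.457 mol·L⁻¹.
In a CSTR the entire volume is at exit conditions, so r_D = 2.94×3.457 = 10.16 and r_U = 0.138×3.457^2 = 1.650.
Fraction of consumed A going to D: r_D/(r_D+r_U) = 0.8604.
C_D = 0.8604·C_{A0}·X = 0.8604×5.64×0.387 = 1.88 mol·L⁻¹; Y_D = C_D/C_{A0} = 0.333.

0.333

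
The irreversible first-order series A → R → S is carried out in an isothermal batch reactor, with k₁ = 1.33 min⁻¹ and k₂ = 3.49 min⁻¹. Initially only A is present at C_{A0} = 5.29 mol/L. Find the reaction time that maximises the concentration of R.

0.447 min

The intermediate peaks when r₁ = r₂, i.e. k₁e^(−k₁t) = k₂e^(−k₂t), giving t_opt = ln(k₂/k₁)/(k₂−k₁).
= ln(3.49/1.33)/(3.49−1.33) = ln(2.624)/2.160 = 0.9647/2.160 = 0.447 min.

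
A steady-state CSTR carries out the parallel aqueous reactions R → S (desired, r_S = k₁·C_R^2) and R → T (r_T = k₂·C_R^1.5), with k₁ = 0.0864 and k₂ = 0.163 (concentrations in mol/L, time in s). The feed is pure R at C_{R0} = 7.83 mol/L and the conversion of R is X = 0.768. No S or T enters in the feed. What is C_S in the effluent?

2.51 mol/L

Exit C_R = C_{R0}(1−X) = 7.83×0.232 = 1.817 mol/L.
A CSTR operates uniformly at the exit composition, giving r_S = 0.2851 and r_T = 0.3991 (each k·C_R^n at C_R = 1.817).
Fraction of consumed R going to S: r_S/(r_S+r_T) = 0.4167.
C_S = 0.4167·C_{R0}·X = 0.4167×7.83×0.768 = 2.51 mol/L.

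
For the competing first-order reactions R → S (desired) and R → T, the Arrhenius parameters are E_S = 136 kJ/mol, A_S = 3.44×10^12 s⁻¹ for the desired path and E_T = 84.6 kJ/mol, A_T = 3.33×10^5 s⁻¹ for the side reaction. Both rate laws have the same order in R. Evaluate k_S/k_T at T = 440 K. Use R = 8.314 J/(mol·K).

k_S/k_T = (A_S/A_T)·exp[−(E_S−E_T)/(RT)] = (A_S/A_T)·exp[(E_T−E_S)/(RT)].
(E_T−E_S)/(RT) = (84.6−136)×10³/(8.314×440) = -51400/3658 = -14.05.
k_S/k_T = (3.44×10^12/3.33×10^5)·exp(-14.05) = 1.033×10^7 × 7.904×10^-7 = 8.16.
Since E_S > E_T, raising the temperature improves selectivity toward S.

8.16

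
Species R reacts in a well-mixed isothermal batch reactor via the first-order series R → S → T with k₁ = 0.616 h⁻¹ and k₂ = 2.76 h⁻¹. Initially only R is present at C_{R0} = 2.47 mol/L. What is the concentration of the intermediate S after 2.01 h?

Solving the coupled first-order balances gives C_S(t) = [k₁/(k₂−k₁)]·C_{R0}·(e^(−k₁t) − e^(−k₂t)).
e^(−k₁t) = e^(−0.616×2.01) = e^(−1.238) = 0.2899; e^(−k₂t) = e^(−5.548) = 0.003897.
C_S = 0.616×2.47/(2.76−0.616) × (0.2899−0.003897) = 0.7097×0.2860 = 0.2030 mol/L.

0.203 mol/L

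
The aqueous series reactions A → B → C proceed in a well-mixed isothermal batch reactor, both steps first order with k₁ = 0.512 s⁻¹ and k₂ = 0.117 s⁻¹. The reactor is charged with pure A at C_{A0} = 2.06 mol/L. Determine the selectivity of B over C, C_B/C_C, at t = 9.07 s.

0.787

The intermediate concentration in a first-order A→B→C sequence is C_B = k₁C_{A0}(e^(−k₁t) − e^(−k₂t))/(k₂−k₁).
e^(−k₁t) = e^(−0.512×9.07) = e^(−4.644) = 0.009621; e^(−k₂t) = e^(−1.061) = 0.3460.
C_B = 0.512×2.06/(0.117−0.512) × (0.009621−0.3460) = (-2.670)×(-0.3364) = 0.8983 mol/L.
C_A = C_{A0}e^(−k₁t) = 0.01982 mol/L, so C_C = C_{A0}−C_A−C_B = 1.142 mol/L; C_B/C_C = 0.787.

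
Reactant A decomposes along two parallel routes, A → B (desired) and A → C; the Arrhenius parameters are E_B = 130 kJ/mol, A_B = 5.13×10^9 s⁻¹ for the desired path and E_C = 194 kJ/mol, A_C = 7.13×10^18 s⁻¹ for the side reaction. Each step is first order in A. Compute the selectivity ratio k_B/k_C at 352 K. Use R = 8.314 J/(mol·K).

Since both paths have the same order in A, the concentration cancels and S_{B/C} = k_B/k_C = (A_B/A_C)·exp[(E_C−E_B)/(RT)].
(E_C−E_B)/(RT) = (194−130)×10³/(8.314×352) = 64000/2927 = 21.87.
k_B/k_C = (5.13×10^9/7.13×10^18)·exp(21.87) = 7.195×10^-10 × 3.144×10^9 = 2.26.
Since E_B < E_C, lowering the temperature improves selectivity toward B.

2.26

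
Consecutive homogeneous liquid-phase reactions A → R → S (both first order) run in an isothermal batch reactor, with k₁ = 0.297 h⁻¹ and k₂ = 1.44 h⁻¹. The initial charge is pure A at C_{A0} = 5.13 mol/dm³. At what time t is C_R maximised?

Setting dC_R/dt = 0 gives t_opt = ln(k₂/k₁)/(k₂−k₁).
= ln(1.44/0.297)/(1.44−0.297) = ln(4.848)/1.143 = 1.579/1.143 = 1.38 h.

1.38 h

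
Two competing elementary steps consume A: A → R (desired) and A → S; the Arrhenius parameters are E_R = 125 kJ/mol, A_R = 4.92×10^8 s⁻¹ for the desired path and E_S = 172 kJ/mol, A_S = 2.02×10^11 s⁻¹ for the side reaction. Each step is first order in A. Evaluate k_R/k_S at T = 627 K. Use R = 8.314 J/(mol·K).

20.1

k_R/k_S = (A_R/A_S)·exp[−(E_R−E_S)/(RT)] = (A_R/A_S)·exp[(E_S−E_R)/(RT)].
(E_S−E_R)/(RT) = (172−125)×10³/(8.314×627) = 47000/5213 = 9.016.
k_R/k_S = (4.92×10^8/2.02×10^11)·exp(9.016) = 0.002436 × 8235 = 20.1.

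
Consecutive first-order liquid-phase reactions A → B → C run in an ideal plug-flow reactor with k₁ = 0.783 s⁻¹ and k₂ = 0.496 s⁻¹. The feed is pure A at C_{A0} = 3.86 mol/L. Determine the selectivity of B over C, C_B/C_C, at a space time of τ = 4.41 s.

0.294

For first-order series with pure A initially, C_B(τ) = k₁C_{A0}/(k₂−k₁)·(e^(−k₁τ) − e^(−k₂τ)).
e^(−k₁τ) = e^(−0.783×4.41) = e^(−3.453) = 0.03165; e^(−k₂τ) = e^(−2.187) = 0.1122.
C_B = 0.783×3.86/(0.496−0.783) × (0.03165−0.1122) = (-10.53)×(-0.08056) = 0.8484 mol/L.
C_A = C_{A0}e^(−k₁τ) = 0.1222 mol/L, so C_C = C_{A0}−C_A−C_B = 2.889 mol/L; C_B/C_C = 0.294.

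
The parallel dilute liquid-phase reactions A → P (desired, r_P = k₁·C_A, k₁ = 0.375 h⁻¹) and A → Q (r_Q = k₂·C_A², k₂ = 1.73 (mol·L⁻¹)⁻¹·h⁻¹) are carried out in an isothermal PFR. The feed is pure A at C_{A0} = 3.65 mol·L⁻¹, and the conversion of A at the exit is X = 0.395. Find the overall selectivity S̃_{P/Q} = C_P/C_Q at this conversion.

0.0754

C_A = C_{A0}(1−X) = 2.208 mol·L⁻¹.
Along a PFR/batch, dC_P/dC_A = −r_P/(r_P+r_Q) = −k₁/(k₁+k₂·C_A).
Integrating from C_{A0} to C_A: C_P = (0.375/1.73)·ln[(0.375+1.73·3.65)/(0.375+1.73·2.21)] = 0.2168·ln(6.689/4.195) = 0.1011 mol·L⁻¹.
C_Q = (C_{A0}−C_A)−C_P = 1.341 mol·L⁻¹; S̃_{P/Q} = 0.1011/1.341 = 0.0754.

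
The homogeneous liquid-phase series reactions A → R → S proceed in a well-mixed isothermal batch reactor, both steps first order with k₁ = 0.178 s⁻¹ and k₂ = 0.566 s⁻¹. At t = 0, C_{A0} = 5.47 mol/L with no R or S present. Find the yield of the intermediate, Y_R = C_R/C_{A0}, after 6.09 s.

0.141

The intermediate concentration in a first-order A→B→C sequence is C_R = k₁C_{A0}(e^(−k₁t) − e^(−k₂t))/(k₂−k₁).
e^(−k₁t) = e^(−0.178×6.09) = e^(−1.084) = 0.3382; e^(−k₂t) = e^(−3.447) = 0.03184.
C_R = 0.178×5.47/(0.566−0.178) × (0.3382−0.03184) = 2.509×0.3064 = 0.7689 mol/L.
Y_R = C_R/C_{A0} = 0.7689/5.47 = 0.141.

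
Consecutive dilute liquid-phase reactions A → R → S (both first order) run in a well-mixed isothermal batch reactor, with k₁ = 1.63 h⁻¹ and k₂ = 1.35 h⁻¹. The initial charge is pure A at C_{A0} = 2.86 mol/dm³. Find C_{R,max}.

At the optimum, C_{R,max}/C_{A0} = (k₁/k₂)^[k₂/(k₂−k₁)].
= (1.63/1.35)^(1.35/(1.35−1.63)) = (1.207)^(-4.821) = 0.4030.
C_{R,max} = 0.4030×2.86 = 1.15 mol/dm³.

1.15 mol/dm³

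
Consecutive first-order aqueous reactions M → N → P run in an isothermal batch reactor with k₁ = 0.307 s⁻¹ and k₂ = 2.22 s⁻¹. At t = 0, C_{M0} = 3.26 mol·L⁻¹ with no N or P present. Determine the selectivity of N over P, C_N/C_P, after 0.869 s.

0.740

Solving the coupled first-order balances gives C_N(t) = [k₁/(k₂−k₁)]·C_{M0}·(e^(−k₁t) − e^(−k₂t)).
e^(−k₁t) = e^(−0.307×0.869) = e^(−0.2668) = 0.7658; e^(−k₂t) = e^(−1.929) = 0.1453.
C_N = 0.307×3.26/(2.22−0.307) × (0.7658−0.1453) = 0.5232×0.6206 = 0.3247 mol·L⁻¹.
C_M = C_{M0}e^(−k₁t) = 2.497 mol·L⁻¹, so C_P = C_{M0}−C_M−C_N = 0.4387 mol·L⁻¹; C_N/C_P = 0.740.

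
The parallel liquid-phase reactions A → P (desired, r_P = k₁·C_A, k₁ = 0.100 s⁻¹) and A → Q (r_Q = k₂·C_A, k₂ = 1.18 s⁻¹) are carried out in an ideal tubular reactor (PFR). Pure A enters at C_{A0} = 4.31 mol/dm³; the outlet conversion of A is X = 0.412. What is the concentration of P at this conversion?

0.139 mol/dm³

C_A = C_{A0}(1−X) = 2.534 mol/dm³.
Both paths are first order in A, so the instantaneous fraction to P is constant: dC_P/d(−C_A) = k₁/(k₁+k₂) = 0.07812.
C_P = 0.07812·(C_{A0}−C_A) = 0.07812×1.776 = 0.139 mol/dm³.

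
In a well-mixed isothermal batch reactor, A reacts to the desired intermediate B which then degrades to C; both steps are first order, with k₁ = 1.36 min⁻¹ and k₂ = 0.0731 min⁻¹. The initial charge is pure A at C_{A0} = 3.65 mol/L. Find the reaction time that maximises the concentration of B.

For first-order series the maximum of C_B occurs at t_opt = ln(k₂/k₁)/(k₂−k₁).
= ln(0.0731/1.36)/(0.0731−1.36) = ln(0.05375)/-1.287 = -2.923/-1.287 = 2.27 min.

2.27 min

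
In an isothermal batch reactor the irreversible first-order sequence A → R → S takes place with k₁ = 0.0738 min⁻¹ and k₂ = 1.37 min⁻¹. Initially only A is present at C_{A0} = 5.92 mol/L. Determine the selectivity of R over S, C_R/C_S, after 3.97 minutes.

For first-order series with pure A initially, C_R(t) = k₁C_{A0}/(k₂−k₁)·(e^(−k₁t) − e^(−k₂t)).
e^(−k₁t) = e^(−0.0738×3.97) = e^(−0.2930) = 0.7460; e^(−k₂t) = e^(−5.439) = 0.004344.
C_R = 0.0738×5.92/(1.37−0.0738) × (0.7460−0.004344) = 0.3371×0.7417 = 0.2500 mol/L.
C_A = C_{A0}e^(−k₁t) = 4.417 mol/L, so C_S = C_{A0}−C_A−C_R = 1.253 mol/L; C_R/C_S = 0.199.

0.199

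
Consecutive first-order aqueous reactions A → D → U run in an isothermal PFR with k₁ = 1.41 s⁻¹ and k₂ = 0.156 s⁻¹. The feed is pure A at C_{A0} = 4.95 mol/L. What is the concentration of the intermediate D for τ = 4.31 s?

2.83 mol/L

For first-order series with pure A initially, C_D(τ) = k₁C_{A0}/(k₂−k₁)·(e^(−k₁τ) − e^(−k₂τ)).
e^(−k₁τ) = e^(−1.41×4.31) = e^(−6.077) = 0.002295; e^(−k₂τ) = e^(−0.6724) = 0.5105.
C_D = 1.41×4.95/(0.156−1.41) × (0.002295−0.5105) = (-5.566)×(-0.5082) = 2.829 mol/L.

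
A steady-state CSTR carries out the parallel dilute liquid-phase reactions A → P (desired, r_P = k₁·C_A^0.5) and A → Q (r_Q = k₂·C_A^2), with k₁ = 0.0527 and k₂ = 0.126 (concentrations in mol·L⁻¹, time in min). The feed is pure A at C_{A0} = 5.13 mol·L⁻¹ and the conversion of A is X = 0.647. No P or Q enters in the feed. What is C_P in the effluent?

0.486 mol·L⁻¹

Exit C_A = C_{A0}(1−X) = 5.13×0.353 = 1.811 mol·L⁻¹.
A CSTR operates uniformly at the exit composition, giving r_P = 0.07092 and r_Q = 0.4132 (each k·C_A^n at C_A = 1.811).
Fraction of consumed A going to P: r_P/(r_P+r_Q) = 0.1465.
C_P = 0.1465·C_{A0}·X = 0.1465×5.13×0.647 = 0.486 mol·L⁻¹.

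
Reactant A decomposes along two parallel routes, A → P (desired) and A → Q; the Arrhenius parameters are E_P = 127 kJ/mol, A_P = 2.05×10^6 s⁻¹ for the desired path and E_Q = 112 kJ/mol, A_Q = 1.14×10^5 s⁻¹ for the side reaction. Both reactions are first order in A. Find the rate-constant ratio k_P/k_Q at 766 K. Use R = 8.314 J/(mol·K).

1.71

k_P/k_Q = (A_P/A_Q)·exp[−(E_P−E_Q)/(RT)] = (A_P/A_Q)·exp[(E_Q−E_P)/(RT)].
(E_Q−E_P)/(RT) = (112−127)×10³/(8.314×766) = -15000/6369 = -2.355.
k_P/k_Q = (2.05×10^6/1.14×10^5)·exp(-2.355) = 17.98 × 0.09486 = 1.71.
Since E_P > E_Q, raising the temperature improves selectivity toward P.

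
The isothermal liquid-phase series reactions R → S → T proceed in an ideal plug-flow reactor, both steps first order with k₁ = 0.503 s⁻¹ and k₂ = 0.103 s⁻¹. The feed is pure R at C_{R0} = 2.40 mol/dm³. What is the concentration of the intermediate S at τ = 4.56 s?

1.58 mol/dm³

Solving the coupled first-order balances gives C_S(τ) = [k₁/(k₂−k₁)]·C_{R0}·(e^(−k₁τ) − e^(−k₂τ)).
e^(−k₁τ) = e^(−0.503×4.56) = e^(−2.294) = 0.1009; e^(−k₂τ) = e^(−0.4697) = 0.6252.
C_S = 0.503×2.40/(0.103−0.503) × (0.1009−0.6252) = (-3.018)×(-0.5243) = 1.582 mol/dm³.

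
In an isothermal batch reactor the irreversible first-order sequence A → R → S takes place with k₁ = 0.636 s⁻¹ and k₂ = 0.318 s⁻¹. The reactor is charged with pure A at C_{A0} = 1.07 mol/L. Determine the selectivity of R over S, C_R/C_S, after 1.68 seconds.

2.83

Solving the coupled first-order balances gives C_R(t) = [k₁/(k₂−k₁)]·C_{A0}·(e^(−k₁t) − e^(−k₂t)).
e^(−k₁t) = e^(−0.636×1.68) = e^(−1.068) = 0.3435; e^(−k₂t) = e^(−0.5342) = 0.5861.
C_R = 0.636×1.07/(0.318−0.636) × (0.3435−0.5861) = (-2.140)×(-0.2426) = 0.5191 mol/L.
C_A = C_{A0}e^(−k₁t) = 0.3676 mol/L, so C_S = C_{A0}−C_A−C_R = 0.1833 mol/L; C_R/C_S = 2.83.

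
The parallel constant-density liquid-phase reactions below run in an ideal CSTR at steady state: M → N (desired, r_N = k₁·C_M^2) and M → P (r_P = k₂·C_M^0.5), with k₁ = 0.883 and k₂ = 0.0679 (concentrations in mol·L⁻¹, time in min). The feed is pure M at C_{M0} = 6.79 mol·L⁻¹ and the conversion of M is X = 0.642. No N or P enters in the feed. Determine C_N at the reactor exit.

Exit C_M = C_{M0}(1−X) = 6.79×0.358 = 2.431 mol·L⁻¹.
A CSTR operates uniformly at the exit composition, giving r_N = 5.218 and r_P = 0.1059 (each k·C_M^n at C_M = 2.431).
Fraction of consumed M going to N: r_N/(r_N+r_P) = 0.9801.
C_N = 0.9801·C_{M0}·X = 0.9801×6.79×0.642 = 4.27 mol·L⁻¹.

4.27 mol·L⁻¹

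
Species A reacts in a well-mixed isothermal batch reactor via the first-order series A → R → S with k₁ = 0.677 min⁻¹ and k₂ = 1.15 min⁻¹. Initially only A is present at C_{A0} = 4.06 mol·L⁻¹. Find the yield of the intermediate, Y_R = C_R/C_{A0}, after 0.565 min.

For first-order series with pure A initially, C_R(t) = k₁C_{A0}/(k₂−k₁)·(e^(−k₁t) − e^(−k₂t)).
e^(−k₁t) = e^(−0.677×0.565) = e^(−0.3825) = 0.6822; e^(−k₂t) = e^(−0.6497) = 0.5222.
C_R = 0.677×4.06/(1.15−0.677) × (0.6822−0.5222) = 5.811×0.1600 = 0.9296 mol·L⁻¹.
Y_R = C_R/C_{A0} = 0.9296/4.06 = 0.229.

0.229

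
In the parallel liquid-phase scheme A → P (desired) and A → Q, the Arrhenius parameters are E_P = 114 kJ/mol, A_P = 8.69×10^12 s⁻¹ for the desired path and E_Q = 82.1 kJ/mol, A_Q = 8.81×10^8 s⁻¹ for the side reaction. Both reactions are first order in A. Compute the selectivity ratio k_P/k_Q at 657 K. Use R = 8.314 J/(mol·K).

28.7

Since both paths have the same order in A, the concentration cancels and S_{P/Q} = k_P/k_Q = (A_P/A_Q)·exp[(E_Q−E_P)/(RT)].
(E_Q−E_P)/(RT) = (82.1−114)×10³/(8.314×657) = -31900/5462 = -5.840.
k_P/k_Q = (8.69×10^12/8.81×10^8)·exp(-5.840) = 9864 × 0.002909 = 28.7.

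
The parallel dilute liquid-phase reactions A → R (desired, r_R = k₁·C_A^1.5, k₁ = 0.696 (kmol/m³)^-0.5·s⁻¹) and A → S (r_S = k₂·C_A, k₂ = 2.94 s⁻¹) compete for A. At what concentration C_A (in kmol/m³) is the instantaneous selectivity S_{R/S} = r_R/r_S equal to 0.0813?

0.118 kmol/m³

S_{R/S} = (k₁/k₂)·C_A^0.5 ⇒ C_A = (S·k₂/k₁)^(2).
= (0.0813×2.94/0.696)^(2) = (0.3434)^(2) = 0.118 kmol/m³.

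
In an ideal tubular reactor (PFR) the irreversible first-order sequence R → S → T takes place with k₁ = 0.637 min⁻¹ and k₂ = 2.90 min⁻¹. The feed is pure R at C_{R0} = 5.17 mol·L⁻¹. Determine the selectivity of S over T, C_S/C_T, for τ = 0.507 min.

1.02

Solving the coupled first-order balances gives C_S(τ) = [k₁/(k₂−k₁)]·C_{R0}·(e^(−k₁τ) − e^(−k₂τ)).
e^(−k₁τ) = e^(−0.637×0.507) = e^(−0.3230) = 0.7240; e^(−k₂τ) = e^(−1.470) = 0.2299.
C_S = 0.637×5.17/(2.90−0.637) × (0.7240−0.2299) = 1.455×0.4941 = 0.7191 mol·L⁻¹.
C_R = C_{R0}e^(−k₁τ) = 3.743 mol·L⁻¹, so C_T = C_{R0}−C_R−C_S = 0.7078 mol·L⁻¹; C_S/C_T = 1.02.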